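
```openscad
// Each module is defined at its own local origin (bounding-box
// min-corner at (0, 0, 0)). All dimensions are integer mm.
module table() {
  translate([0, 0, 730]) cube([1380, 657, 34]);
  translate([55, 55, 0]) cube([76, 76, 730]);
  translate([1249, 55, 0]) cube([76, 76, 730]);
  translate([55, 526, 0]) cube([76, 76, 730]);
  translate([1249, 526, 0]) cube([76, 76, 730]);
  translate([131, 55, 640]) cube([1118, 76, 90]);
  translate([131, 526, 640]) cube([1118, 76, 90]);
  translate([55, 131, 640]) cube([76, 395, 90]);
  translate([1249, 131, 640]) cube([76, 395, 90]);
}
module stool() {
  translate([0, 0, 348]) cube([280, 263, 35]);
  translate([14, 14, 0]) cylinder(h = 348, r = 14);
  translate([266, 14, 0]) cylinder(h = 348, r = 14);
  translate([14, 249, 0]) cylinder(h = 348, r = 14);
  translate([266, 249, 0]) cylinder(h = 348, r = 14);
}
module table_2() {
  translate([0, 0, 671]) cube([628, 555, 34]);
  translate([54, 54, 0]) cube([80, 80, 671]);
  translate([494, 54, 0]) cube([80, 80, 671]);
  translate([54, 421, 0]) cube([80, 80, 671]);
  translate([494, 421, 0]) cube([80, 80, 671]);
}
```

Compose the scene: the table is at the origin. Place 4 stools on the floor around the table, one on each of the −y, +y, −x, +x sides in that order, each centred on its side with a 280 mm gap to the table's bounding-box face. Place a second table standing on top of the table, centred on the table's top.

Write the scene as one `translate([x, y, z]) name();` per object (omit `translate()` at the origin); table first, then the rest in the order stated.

table();
translate([550, -543, 0]) stool();
translate([550, 937, 0]) stool();
translate([-560, 197, 0]) stool();
translate([1660, 197, 0]) stool();
translate([376, 51, 764]) table_2();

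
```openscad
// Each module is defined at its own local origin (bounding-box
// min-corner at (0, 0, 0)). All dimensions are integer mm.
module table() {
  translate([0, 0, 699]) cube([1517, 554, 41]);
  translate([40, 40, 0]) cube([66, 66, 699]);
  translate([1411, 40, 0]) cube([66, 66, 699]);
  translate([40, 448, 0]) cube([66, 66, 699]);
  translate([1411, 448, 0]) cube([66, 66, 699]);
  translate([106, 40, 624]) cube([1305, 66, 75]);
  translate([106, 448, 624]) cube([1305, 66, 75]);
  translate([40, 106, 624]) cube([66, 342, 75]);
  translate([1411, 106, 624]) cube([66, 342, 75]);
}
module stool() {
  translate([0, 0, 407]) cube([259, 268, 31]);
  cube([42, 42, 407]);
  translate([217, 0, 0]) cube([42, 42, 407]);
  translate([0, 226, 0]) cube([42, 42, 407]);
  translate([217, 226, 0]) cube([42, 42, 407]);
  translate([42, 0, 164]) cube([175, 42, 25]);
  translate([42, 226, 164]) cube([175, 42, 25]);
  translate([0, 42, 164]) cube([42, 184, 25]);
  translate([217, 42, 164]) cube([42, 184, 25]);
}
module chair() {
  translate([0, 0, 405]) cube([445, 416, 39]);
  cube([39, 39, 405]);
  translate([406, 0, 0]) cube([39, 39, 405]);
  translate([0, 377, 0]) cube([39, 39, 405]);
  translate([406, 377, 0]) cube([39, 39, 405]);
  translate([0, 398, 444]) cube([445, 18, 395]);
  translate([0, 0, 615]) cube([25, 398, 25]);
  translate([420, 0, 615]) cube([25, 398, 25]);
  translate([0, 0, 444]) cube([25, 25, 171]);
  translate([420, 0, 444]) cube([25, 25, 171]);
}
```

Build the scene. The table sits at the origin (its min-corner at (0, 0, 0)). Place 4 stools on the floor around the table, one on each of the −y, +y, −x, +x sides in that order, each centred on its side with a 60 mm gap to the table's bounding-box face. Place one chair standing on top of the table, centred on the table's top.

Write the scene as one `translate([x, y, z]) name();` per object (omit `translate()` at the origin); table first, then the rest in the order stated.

table();
translate([629, -328, 0]) stool();
translate([629, 614, 0]) stool();
translate([-319, 143, 0]) stool();
translate([1577, 143, 0]) stool();
translate([536, 69, 740]) chair();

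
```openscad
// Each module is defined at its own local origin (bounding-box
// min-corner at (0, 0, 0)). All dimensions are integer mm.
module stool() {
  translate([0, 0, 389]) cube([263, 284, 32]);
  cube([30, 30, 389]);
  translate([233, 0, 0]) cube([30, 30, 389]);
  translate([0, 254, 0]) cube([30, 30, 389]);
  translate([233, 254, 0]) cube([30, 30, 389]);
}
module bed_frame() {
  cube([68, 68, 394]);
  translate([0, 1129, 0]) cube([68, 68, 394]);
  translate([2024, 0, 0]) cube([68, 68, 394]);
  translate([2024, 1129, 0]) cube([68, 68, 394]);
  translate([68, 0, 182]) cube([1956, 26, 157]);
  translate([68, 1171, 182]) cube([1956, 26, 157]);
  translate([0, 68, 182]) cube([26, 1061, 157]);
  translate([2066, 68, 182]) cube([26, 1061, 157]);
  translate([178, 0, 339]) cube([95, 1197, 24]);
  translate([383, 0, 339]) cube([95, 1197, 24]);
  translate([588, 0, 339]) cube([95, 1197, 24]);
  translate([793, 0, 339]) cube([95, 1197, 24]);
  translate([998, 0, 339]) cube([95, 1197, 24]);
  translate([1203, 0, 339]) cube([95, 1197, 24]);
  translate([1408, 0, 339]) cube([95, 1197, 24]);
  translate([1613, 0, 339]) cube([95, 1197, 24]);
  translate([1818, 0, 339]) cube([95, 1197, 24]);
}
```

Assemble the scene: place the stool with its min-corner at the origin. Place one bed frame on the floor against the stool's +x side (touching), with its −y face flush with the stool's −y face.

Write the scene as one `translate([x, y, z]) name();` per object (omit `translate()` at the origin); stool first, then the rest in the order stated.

stool();
translate([263, 0, 0]) bed_frame();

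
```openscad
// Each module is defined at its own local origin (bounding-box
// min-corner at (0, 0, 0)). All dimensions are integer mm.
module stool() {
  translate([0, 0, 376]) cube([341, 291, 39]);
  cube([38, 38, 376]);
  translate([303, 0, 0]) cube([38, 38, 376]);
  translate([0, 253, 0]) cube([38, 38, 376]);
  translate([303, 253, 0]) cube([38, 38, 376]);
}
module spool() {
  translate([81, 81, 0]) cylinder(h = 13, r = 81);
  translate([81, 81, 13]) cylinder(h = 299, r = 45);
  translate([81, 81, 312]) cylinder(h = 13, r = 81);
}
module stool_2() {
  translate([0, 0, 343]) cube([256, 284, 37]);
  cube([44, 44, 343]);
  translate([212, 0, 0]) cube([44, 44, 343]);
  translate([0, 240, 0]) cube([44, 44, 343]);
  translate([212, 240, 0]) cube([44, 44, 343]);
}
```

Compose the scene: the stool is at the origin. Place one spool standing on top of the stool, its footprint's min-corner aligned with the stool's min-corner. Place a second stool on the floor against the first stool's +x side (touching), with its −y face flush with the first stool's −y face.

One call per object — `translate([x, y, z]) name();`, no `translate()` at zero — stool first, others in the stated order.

stool();
translate([0, 0, 415]) spool();
translate([341, 0, 0]) stool_2();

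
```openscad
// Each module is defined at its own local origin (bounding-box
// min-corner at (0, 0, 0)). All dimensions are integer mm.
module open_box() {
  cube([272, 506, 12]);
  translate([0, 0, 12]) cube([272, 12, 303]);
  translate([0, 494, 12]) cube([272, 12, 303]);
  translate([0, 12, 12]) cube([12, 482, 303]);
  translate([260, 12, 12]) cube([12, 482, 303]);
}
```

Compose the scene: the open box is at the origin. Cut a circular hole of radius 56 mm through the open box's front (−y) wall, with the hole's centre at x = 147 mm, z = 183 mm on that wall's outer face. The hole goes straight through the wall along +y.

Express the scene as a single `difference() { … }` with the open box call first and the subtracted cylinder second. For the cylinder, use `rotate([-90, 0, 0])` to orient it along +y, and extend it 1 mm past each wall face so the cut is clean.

difference() {
  open_box();
  translate([147, -1, 183]) rotate([-90, 0, 0]) cylinder(h = 14, r = 56);
}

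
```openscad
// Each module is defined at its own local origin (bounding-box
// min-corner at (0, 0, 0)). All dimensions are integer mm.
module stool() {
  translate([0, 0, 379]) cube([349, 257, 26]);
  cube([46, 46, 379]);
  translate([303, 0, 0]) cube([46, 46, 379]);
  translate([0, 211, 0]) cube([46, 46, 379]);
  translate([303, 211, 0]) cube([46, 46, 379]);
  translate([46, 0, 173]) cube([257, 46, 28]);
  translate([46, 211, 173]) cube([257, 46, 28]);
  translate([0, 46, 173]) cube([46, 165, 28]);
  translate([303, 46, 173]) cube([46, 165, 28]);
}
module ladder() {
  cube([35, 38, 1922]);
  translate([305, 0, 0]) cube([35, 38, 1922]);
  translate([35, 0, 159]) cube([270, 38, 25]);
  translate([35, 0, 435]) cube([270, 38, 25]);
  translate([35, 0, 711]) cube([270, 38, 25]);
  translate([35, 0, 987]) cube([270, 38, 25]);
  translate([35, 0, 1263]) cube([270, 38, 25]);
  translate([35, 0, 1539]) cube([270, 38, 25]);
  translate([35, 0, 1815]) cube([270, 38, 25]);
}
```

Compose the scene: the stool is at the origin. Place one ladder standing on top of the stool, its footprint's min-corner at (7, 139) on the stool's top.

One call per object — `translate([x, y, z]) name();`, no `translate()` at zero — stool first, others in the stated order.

stool();
translate([7, 139, 405]) ladder();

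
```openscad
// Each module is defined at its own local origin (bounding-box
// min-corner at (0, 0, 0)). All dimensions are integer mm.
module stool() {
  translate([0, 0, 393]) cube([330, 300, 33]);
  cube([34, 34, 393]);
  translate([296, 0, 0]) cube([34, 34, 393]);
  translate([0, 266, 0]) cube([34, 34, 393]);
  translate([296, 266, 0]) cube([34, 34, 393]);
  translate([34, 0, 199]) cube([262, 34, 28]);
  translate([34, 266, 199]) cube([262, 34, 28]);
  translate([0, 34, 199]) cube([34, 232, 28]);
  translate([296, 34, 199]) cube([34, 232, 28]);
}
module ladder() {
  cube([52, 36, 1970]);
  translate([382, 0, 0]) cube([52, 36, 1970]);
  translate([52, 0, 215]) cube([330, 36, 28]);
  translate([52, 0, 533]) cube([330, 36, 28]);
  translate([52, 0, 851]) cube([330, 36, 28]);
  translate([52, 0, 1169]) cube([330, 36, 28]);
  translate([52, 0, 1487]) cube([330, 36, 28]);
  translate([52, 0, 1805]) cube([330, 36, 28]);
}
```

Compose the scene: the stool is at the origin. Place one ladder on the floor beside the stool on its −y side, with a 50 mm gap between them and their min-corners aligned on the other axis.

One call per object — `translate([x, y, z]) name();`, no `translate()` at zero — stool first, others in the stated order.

stool();
translate([0, -86, 0]) ladder();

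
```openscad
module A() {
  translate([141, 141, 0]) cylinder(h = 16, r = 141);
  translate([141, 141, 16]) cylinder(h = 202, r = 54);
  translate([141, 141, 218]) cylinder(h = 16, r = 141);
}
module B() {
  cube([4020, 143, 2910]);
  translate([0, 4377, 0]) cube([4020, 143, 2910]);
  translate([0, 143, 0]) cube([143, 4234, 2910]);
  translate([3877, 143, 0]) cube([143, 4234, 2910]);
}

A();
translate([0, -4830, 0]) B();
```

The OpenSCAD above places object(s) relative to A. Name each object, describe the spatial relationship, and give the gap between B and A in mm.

The house frame's nearest face is 310 mm from the spool's −y face.

A is a spool. B is a house frame. The house frame is on the floor beside the spool on its −y side. The gap between the house frame and the spool is 310 mm.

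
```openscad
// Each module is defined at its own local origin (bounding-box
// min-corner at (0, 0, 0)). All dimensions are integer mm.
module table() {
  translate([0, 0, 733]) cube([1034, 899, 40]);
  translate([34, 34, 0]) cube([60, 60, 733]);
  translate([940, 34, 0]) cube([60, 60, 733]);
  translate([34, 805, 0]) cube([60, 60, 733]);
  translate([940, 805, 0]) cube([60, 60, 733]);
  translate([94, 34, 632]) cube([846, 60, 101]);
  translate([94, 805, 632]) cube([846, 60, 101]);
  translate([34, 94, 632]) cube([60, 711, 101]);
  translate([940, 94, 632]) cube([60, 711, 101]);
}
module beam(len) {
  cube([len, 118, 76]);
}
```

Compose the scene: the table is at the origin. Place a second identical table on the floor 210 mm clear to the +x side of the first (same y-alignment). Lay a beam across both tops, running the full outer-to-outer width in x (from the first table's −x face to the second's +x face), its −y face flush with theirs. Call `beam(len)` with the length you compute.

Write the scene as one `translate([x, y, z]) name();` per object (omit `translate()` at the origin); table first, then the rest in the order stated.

table();
translate([1244, 0, 0]) table();
translate([0, 0, 773]) beam(2278);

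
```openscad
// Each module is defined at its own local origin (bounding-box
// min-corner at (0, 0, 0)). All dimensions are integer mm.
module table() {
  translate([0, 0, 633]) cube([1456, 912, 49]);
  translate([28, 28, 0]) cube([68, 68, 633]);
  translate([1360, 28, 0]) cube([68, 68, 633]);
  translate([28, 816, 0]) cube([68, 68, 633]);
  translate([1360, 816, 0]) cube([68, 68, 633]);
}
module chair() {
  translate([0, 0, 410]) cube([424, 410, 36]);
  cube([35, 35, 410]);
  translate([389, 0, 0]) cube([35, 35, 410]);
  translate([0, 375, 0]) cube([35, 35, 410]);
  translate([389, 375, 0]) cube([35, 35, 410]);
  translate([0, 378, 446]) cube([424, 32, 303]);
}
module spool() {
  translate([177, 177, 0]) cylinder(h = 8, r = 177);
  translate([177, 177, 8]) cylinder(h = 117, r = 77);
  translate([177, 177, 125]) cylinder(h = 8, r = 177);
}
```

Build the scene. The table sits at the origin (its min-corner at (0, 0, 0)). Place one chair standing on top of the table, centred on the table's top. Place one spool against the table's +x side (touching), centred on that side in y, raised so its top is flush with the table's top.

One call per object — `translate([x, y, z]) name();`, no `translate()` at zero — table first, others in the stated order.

table();
translate([516, 251, 682]) chair();
translate([1456, 279, 549]) spool();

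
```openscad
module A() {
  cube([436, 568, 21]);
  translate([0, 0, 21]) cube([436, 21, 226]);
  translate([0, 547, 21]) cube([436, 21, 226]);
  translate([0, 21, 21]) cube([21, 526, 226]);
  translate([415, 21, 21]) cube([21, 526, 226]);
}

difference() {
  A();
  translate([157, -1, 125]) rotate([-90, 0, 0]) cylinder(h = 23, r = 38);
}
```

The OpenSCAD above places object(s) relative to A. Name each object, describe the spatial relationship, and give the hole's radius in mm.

The subtracted cylinder has r = 38 mm.

A is an open box. The open box has a circular hole through its front wall. The hole's radius is 38 mm.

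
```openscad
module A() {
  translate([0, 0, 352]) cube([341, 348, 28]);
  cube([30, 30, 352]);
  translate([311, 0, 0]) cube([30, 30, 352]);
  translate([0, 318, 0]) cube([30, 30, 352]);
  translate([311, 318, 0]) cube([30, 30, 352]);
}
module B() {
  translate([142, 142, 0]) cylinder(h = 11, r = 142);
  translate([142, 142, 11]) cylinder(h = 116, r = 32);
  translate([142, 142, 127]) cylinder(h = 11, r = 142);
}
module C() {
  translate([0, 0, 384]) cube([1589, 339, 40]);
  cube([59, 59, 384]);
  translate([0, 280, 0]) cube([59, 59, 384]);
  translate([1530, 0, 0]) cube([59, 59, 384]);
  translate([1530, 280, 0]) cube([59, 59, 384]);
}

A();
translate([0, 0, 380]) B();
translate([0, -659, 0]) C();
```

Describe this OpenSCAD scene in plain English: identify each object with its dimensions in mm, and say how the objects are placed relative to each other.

A is a simple wooden stool: a rectangular seat 341 mm (x) by 348 mm (y), 28 mm thick, top face at z = 380 mm, on four square legs, each 30×30 mm in cross-section. The legs rest on z = 0, each flush with a corner of the seat.

B is a spool: two coaxial disc flanges of radius 142 mm and thickness 11 mm, joined by a core cylinder of radius 32 mm and height 116 mm. The lower flange rests on z = 0 and the three cylinders share a vertical axis.

C is a bench: a 1589×339 mm seat slab, 40 mm thick, top at z = 424 mm, on four 59×59 mm square legs flush with the seat corners and standing on z = 0.

The spool is on top of the stool. The bench is on the floor beside the stool on its −y side.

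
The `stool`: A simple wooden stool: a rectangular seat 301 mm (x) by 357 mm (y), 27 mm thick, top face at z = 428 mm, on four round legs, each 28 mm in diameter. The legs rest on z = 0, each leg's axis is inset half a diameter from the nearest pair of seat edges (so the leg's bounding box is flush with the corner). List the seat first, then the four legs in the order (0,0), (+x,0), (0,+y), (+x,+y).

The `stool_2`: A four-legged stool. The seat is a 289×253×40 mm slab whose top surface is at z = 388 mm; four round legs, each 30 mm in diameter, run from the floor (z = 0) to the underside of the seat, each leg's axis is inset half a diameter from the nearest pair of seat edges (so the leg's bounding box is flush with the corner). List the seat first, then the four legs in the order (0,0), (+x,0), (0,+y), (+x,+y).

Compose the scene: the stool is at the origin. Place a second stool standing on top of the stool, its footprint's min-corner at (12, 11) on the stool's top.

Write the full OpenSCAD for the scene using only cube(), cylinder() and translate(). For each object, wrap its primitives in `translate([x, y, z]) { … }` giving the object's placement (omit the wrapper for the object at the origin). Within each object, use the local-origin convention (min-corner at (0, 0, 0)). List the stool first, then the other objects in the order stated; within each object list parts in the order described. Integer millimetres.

translate([0, 0, 401]) cube([301, 357, 27]);
translate([14, 14, 0]) cylinder(h = 401, r = 14);
translate([287, 14, 0]) cylinder(h = 401, r = 14);
translate([14, 343, 0]) cylinder(h = 401, r = 14);
translate([287, 343, 0]) cylinder(h = 401, r = 14);
translate([12, 11, 428]) {
  translate([0, 0, 348]) cube([289, 253, 40]);
  translate([15, 15, 0]) cylinder(h = 348, r = 15);
  translate([274, 15, 0]) cylinder(h = 348, r = 15);
  translate([15, 238, 0]) cylinder(h = 348, r = 15);
  translate([274, 238, 0]) cylinder(h = 348, r = 15);
}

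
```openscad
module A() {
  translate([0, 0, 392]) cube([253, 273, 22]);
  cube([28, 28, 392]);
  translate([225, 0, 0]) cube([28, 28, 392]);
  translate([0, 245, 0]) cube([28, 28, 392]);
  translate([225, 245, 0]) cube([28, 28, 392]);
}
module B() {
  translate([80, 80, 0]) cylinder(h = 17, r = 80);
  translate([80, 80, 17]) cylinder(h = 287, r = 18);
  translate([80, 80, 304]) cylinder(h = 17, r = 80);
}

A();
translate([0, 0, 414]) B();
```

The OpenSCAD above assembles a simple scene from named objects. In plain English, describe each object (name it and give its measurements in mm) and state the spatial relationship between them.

A is a four-legged stool. The seat is a 253×273×22 mm slab whose top surface is at z = 414 mm; four square legs, each 28×28 mm in cross-section, run from the floor (z = 0) to the underside of the seat, each flush with a corner of the seat.

B is a spool: two coaxial disc flanges of radius 80 mm and thickness 17 mm, joined by a core cylinder of radius 18 mm and height 287 mm. The lower flange rests on z = 0 and the three cylinders share a vertical axis.

The spool is on top of the stool.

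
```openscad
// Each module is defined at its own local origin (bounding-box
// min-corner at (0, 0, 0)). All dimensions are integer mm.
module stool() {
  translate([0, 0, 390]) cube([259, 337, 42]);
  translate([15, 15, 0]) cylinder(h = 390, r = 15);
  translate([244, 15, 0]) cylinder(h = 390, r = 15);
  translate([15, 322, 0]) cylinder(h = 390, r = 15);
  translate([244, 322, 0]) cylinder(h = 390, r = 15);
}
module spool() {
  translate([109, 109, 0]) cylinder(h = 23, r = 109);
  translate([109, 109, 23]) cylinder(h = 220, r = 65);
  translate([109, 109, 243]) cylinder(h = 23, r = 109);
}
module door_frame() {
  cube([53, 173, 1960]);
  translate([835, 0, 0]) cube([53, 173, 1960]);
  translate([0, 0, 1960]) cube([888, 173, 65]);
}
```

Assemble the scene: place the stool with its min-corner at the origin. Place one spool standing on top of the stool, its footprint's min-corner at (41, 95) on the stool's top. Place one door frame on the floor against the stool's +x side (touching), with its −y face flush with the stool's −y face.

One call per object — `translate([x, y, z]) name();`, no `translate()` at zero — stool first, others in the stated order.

stool();
translate([41, 95, 432]) spool();
translate([259, 0, 0]) door_frame();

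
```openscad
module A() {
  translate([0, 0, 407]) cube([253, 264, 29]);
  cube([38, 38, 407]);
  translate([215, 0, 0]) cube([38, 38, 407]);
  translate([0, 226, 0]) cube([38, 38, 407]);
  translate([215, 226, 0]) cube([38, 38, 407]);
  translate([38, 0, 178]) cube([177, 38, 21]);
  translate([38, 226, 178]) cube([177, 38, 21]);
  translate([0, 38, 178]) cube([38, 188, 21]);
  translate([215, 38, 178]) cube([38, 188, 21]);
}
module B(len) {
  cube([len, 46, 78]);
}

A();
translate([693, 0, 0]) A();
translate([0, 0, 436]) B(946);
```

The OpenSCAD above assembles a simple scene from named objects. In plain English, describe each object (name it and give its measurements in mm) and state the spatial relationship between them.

A is a simple wooden stool: a rectangular seat 253 mm (x) by 264 mm (y), 29 mm thick, top face at z = 436 mm, on four square legs, each 38×38 mm in cross-section. The legs rest on z = 0, each flush with a corner of the seat. Four stretchers, 38 mm wide and 21 mm tall, connect adjacent legs with their undersides at z = 178 mm, each running between the inner faces of the legs it joins and aligned with the legs' outer faces on the other axis.

B is a rectangular beam 946 mm long (x), 46 mm deep (y), 78 mm thick (z).

The beam spans the tops of two stools placed 440 mm apart, resting at z = 436 mm.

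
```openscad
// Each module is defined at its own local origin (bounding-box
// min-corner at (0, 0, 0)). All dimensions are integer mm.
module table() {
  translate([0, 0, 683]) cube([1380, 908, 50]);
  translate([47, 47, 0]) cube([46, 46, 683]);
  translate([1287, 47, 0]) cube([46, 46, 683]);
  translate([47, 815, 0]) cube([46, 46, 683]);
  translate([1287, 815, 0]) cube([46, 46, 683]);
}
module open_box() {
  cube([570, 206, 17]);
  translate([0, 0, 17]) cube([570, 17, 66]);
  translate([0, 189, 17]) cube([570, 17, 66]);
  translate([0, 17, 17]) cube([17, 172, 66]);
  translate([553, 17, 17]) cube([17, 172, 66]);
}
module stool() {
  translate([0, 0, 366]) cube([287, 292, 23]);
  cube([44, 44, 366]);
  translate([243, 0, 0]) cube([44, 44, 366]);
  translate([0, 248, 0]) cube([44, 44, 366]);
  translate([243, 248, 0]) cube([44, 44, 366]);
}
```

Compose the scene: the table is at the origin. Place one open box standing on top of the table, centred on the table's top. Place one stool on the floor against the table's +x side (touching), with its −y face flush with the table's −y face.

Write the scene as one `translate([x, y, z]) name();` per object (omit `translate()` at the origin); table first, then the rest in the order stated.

table();
translate([405, 351, 733]) open_box();
translate([1380, 0, 0]) stool();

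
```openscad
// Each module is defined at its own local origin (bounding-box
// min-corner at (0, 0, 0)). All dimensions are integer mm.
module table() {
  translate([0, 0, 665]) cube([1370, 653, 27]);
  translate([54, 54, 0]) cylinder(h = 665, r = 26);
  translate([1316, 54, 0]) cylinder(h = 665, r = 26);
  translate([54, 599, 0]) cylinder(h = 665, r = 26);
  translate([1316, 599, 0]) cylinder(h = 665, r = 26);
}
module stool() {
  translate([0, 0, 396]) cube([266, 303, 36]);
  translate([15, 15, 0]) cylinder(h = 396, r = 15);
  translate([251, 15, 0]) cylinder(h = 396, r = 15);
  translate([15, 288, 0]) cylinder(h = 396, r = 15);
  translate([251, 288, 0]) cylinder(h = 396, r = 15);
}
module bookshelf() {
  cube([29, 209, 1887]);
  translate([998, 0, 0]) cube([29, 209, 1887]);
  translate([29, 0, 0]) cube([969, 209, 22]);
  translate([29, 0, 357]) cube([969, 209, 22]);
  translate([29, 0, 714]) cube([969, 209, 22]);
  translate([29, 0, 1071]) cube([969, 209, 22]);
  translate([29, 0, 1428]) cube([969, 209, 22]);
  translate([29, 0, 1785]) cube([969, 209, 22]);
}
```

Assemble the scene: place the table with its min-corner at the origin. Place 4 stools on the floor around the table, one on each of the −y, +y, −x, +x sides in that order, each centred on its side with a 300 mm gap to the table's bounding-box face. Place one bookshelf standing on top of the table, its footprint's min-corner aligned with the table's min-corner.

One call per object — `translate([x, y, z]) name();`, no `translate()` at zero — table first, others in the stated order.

table();
translate([552, -603, 0]) stool();
translate([552, 953, 0]) stool();
translate([-566, 175, 0]) stool();
translate([1670, 175, 0]) stool();
translate([0, 0, 692]) bookshelf();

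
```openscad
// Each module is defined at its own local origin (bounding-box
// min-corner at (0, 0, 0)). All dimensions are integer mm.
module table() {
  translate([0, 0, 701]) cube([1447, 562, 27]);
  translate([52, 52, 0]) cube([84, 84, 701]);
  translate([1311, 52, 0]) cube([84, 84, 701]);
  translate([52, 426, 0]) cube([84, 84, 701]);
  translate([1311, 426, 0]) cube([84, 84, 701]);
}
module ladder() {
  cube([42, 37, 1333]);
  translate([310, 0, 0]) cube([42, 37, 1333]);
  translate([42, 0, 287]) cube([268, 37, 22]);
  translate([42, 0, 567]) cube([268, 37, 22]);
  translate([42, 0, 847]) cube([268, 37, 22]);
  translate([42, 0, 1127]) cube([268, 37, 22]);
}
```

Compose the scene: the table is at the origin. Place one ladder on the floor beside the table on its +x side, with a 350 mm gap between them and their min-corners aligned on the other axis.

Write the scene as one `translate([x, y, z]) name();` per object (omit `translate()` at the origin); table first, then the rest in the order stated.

table();
translate([1797, 0, 0]) ladder();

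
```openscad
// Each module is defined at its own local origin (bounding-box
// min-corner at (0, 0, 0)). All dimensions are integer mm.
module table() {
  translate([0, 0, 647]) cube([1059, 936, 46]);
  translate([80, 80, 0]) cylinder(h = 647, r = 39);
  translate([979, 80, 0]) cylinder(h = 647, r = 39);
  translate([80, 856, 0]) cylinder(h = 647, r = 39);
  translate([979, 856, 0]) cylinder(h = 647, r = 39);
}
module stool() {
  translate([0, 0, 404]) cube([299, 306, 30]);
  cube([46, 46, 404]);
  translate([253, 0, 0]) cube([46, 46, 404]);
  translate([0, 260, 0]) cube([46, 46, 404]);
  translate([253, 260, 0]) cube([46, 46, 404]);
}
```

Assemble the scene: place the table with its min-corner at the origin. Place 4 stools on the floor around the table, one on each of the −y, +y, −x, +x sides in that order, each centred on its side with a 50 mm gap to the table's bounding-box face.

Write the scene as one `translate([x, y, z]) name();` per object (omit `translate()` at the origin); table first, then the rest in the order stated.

table();
translate([380, -356, 0]) stool();
translate([380, 986, 0]) stool();
translate([-349, 315, 0]) stool();
translate([1109, 315, 0]) stool();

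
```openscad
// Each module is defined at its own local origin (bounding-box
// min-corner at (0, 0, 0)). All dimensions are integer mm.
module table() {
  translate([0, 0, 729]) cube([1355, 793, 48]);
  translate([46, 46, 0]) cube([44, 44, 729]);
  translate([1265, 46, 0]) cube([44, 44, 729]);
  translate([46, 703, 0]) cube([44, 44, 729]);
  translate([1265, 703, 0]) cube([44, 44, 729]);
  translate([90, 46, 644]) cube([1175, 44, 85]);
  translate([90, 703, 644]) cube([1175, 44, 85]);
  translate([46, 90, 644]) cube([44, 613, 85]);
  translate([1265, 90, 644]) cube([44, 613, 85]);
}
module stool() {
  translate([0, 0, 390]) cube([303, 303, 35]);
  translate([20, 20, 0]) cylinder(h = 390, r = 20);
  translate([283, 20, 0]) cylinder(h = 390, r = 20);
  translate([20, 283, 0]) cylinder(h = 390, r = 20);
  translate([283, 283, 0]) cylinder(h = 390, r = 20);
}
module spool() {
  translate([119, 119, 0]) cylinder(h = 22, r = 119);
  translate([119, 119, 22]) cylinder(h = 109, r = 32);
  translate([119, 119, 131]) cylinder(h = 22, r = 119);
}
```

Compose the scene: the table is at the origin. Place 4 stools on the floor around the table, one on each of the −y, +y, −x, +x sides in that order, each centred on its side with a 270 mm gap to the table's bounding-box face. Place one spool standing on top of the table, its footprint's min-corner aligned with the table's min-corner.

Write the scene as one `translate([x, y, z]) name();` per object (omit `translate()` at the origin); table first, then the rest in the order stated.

table();
translate([526, -573, 0]) stool();
translate([526, 1063, 0]) stool();
translate([-573, 245, 0]) stool();
translate([1625, 245, 0]) stool();
translate([0, 0, 777]) spool();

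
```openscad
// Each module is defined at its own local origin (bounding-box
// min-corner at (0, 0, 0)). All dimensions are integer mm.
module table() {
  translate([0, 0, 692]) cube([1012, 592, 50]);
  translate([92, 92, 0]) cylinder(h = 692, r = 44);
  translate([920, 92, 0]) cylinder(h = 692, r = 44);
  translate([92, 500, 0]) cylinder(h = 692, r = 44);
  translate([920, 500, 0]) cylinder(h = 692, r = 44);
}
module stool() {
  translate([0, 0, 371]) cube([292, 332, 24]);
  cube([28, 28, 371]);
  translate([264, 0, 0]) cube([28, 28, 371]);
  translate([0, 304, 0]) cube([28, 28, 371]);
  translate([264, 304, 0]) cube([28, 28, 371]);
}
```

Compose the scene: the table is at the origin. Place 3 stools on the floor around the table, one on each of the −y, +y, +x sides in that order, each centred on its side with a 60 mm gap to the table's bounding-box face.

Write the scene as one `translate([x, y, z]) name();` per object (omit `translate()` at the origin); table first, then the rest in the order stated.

table();
translate([360, -392, 0]) stool();
translate([360, 652, 0]) stool();
translate([1072, 130, 0]) stool();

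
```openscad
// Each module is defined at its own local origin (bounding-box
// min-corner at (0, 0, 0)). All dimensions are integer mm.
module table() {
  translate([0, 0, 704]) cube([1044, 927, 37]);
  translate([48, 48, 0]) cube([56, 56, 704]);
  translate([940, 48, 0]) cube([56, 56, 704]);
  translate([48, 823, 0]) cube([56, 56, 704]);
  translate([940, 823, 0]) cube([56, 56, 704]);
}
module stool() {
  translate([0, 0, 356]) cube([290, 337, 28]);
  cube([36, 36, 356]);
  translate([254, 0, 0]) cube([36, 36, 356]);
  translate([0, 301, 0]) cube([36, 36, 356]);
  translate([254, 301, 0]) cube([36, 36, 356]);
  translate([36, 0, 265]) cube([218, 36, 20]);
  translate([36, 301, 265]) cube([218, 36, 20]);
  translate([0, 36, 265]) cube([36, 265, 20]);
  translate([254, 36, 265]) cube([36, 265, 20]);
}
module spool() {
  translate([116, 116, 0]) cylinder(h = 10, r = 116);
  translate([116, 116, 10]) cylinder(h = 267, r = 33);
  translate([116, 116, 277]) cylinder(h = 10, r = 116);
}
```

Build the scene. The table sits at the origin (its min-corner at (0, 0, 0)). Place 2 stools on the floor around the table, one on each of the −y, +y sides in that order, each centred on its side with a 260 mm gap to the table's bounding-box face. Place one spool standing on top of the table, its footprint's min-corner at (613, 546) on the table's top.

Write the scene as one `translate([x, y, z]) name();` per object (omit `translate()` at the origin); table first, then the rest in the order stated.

table();
translate([377, -597, 0]) stool();
translate([377, 1187, 0]) stool();
translate([613, 546, 741]) spool();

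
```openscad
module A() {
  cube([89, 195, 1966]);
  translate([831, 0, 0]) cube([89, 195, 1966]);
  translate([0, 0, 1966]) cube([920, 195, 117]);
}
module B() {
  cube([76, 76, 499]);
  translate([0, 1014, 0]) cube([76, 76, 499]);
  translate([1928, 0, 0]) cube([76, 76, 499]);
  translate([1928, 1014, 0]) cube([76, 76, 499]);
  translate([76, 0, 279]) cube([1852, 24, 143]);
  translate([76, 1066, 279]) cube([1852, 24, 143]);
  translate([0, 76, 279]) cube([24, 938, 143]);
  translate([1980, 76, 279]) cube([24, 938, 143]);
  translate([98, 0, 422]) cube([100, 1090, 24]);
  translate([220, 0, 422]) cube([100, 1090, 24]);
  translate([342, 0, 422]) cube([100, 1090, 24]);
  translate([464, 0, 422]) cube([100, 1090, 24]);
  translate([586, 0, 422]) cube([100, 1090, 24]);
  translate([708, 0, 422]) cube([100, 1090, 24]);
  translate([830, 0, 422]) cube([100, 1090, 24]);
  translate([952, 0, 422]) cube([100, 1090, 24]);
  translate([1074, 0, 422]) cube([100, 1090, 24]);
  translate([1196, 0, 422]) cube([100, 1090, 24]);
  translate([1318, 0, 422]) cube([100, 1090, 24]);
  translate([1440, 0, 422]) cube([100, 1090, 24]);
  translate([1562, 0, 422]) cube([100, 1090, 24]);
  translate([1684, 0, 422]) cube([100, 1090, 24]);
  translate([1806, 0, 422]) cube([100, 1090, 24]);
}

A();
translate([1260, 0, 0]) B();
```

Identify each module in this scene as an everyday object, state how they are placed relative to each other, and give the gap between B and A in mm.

The bed frame's nearest face is 340 mm from the door frame's +x face.

A is a door frame. B is a bed frame. The bed frame is on the floor beside the door frame on its +x side. The gap between the bed frame and the door frame is 340 mm.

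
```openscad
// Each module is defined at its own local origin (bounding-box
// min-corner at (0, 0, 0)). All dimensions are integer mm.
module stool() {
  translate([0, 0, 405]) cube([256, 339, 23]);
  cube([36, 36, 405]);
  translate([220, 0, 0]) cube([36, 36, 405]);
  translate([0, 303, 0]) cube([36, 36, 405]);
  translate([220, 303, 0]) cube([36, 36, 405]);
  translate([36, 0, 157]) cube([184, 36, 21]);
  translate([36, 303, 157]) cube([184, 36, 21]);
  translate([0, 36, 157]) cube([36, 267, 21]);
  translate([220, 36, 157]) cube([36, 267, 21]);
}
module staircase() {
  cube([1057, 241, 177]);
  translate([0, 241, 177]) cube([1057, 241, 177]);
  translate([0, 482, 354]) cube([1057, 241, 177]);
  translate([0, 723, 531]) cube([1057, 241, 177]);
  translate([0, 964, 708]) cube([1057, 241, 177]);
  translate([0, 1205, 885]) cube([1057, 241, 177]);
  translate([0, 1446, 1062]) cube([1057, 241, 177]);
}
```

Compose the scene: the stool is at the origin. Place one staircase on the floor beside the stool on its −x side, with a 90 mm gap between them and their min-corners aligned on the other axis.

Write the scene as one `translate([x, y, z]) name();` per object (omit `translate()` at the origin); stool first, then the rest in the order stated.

stool();
translate([-1147, 0, 0]) staircase();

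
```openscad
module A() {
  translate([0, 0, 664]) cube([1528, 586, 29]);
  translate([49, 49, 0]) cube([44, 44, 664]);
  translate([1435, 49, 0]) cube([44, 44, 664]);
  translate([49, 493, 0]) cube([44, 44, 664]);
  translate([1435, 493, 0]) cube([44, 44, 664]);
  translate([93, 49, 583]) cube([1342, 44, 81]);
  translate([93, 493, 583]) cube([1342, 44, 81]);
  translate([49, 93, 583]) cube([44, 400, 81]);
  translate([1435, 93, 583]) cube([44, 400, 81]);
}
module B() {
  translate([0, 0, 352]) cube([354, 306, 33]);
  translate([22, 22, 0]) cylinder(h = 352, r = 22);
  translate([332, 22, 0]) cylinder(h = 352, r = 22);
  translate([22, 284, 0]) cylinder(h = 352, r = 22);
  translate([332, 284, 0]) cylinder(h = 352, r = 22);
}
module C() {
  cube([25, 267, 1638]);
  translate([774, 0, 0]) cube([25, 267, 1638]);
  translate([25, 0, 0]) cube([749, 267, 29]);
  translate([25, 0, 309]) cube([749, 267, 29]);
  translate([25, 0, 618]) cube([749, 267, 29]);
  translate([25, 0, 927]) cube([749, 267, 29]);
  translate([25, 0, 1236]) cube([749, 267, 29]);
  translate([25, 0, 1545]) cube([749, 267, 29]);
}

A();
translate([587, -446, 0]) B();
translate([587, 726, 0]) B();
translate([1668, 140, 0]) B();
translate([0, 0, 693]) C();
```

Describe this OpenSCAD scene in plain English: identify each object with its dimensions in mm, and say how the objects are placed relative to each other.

A is a rectangular dining table. The top is 1528×586×29 mm with its upper surface at z = 693 mm. It stands on four 44×44 mm square legs, each inset 49 mm from the nearest pair of top edges, running from the floor to the underside of the top. Four apron rails, 44 mm thick and 81 mm tall, run between adjacent legs with their top edges flush with the underside of the top and their outer faces flush with the legs' outer faces.

B is a four-legged stool. The seat is a 354×306×33 mm slab whose top surface is at z = 385 mm; four round legs, each 44 mm in diameter, run from the floor (z = 0) to the underside of the seat, each leg's axis is inset half a diameter from the nearest pair of seat edges (so the leg's bounding box is flush with the corner).

C is a bookshelf 799 mm wide overall, 267 mm deep and 1638 mm tall. The two sides are 25 mm thick vertical panels. 6 horizontal shelves of 29 mm thickness span between the inner faces of the sides; the lowest shelf sits on the floor and shelves are stacked with a clear vertical gap of 280 mm between each pair.

Three stools sit around the table at the −y, +y, +x sides. The bookshelf is on top of the table.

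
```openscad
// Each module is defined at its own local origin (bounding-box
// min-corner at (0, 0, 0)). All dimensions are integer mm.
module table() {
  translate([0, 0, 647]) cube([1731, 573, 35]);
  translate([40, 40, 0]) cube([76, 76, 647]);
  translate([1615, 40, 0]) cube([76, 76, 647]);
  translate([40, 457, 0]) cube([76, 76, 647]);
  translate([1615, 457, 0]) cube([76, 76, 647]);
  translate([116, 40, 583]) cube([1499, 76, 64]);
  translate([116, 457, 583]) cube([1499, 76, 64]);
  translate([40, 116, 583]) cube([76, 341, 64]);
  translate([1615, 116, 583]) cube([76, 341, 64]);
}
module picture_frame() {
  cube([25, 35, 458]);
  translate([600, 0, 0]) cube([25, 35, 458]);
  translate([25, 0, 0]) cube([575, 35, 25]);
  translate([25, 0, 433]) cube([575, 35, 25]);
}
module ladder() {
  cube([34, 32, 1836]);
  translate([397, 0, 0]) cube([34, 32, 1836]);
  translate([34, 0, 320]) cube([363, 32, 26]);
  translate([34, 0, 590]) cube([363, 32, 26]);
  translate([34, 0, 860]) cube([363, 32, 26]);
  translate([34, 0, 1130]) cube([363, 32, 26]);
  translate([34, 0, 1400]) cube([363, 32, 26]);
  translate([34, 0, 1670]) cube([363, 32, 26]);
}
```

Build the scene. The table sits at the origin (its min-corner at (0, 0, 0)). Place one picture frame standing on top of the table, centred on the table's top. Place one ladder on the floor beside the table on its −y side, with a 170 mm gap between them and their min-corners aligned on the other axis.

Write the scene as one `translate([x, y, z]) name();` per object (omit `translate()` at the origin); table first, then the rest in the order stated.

table();
translate([553, 269, 682]) picture_frame();
translate([0, -202, 0]) ladder();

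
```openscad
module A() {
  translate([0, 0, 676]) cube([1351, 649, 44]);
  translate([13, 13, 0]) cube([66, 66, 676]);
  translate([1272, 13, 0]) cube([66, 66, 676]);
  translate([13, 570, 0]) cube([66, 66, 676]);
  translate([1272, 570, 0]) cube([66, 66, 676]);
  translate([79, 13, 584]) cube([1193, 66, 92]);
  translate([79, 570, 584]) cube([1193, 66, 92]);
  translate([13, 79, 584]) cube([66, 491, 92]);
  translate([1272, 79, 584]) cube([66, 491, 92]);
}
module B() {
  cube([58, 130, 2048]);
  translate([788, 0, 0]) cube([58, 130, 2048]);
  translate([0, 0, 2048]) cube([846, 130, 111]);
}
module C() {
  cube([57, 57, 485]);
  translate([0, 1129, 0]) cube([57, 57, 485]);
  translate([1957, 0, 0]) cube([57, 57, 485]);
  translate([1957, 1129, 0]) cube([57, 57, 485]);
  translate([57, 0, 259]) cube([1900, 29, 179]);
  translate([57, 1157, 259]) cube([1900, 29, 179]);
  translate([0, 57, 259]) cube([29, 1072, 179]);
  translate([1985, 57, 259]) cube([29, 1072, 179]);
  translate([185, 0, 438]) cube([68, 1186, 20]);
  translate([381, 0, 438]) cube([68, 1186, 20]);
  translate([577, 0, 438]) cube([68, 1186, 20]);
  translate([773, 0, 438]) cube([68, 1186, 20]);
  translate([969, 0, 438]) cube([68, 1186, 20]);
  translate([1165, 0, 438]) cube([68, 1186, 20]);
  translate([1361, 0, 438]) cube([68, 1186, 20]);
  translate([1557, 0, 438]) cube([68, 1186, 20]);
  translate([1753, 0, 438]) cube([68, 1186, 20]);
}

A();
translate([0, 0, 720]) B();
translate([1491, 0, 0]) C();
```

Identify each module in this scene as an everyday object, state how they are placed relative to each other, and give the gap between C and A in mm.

A is a table. B is a door frame. C is a bed frame. The door frame is on top of the table. The bed frame is on the floor beside the table on its +x side. The gap between the bed frame and the table is 140 mm.

The bed frame's nearest face is 140 mm from the table's +x face.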